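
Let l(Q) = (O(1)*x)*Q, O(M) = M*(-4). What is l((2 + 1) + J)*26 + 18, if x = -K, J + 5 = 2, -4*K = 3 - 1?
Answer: 18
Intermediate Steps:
K = -½ (K = -(3 - 1)/4 = -¼*2 = -½ ≈ -0.50000)
J = -3 (J = -5 + 2 = -3)
O(M) = -4*M
x = ½ (x = -1*(-½) = ½ ≈ 0.50000)
l(Q) = -2*Q (l(Q) = (-4*1*(½))*Q = (-4*½)*Q = -2*Q)
l((2 + 1) + J)*26 + 18 = -2*((2 + 1) - 3)*26 + 18 = -2*(3 - 3)*26 + 18 = -2*0*26 + 18 = 0*26 + 18 = 0 + 18 = 18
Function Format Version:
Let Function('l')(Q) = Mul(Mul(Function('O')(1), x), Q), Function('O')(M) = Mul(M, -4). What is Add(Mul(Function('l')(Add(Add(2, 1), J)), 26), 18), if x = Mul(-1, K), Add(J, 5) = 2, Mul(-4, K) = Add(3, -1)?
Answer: 18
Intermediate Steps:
K = Rational(-1, 2) (K = Mul(Rational(-1, 4), Add(3, -1)) = Mul(Rational(-1, 4), 2) = Rational(-1, 2) ≈ -0.50000)
J = -3 (J = Add(-5, 2) = -3)
Function('O')(M) = Mul(-4, M)
x = Rational(1, 2) (x = Mul(-1, Rational(-1, 2)) = Rational(1, 2) ≈ 0.50000)
Function('l')(Q) = Mul(-2, Q) (Function('l')(Q) = Mul(Mul(Mul(-4, 1), Rational(1, 2)), Q) = Mul(Mul(-4, Rational(1, 2)), Q) = Mul(-2, Q))
Add(Mul(Function('l')(Add(Add(2, 1), J)), 26), 18) = Add(Mul(Mul(-2, Add(Add(2, 1), -3)), 26), 18) = Add(Mul(Mul(-2, Add(3, -3)), 26), 18) = Add(Mul(Mul(-2, 0), 26), 18) = Add(Mul(0, 26), 18) = Add(0, 18) = 18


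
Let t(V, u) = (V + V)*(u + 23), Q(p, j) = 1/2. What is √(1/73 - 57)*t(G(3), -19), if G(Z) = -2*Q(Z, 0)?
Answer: -64*I*√4745/73 ≈ -60.391*I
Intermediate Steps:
Q(p, j) = ½
G(Z) = -1 (G(Z) = -2*½ = -1)
t(V, u) = 2*V*(23 + u) (t(V, u) = (2*V)*(23 + u) = 2*V*(23 + u))
√(1/73 - 57)*t(G(3), -19) = √(1/73 - 57)*(2*(-1)*(23 - 19)) = √(1/73 - 57)*(2*(-1)*4) = √(-4160/73)*(-8) = (8*I*√4745/73)*(-8) = -64*I*√4745/73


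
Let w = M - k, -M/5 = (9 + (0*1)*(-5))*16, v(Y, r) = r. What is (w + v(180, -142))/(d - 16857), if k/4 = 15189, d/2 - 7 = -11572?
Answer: 61618/39987 ≈ 1.5410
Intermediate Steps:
d = -23130 (d = 14 + 2*(-11572) = 14 - 23144 = -23130)
M = -720 (M = -5*(9 + (0*1)*(-5))*16 = -5*(9 + 0*(-5))*16 = -5*(9 + 0)*16 = -45*16 = -5*144 = -720)
k = 60756 (k = 4*15189 = 60756)
w = -61476 (w = -720 - 1*60756 = -720 - 60756 = -61476)
(w + v(180, -142))/(d - 16857) = (-61476 - 142)/(-23130 - 16857) = -61618/(-39987) = -61618*(-1/39987) = 61618/39987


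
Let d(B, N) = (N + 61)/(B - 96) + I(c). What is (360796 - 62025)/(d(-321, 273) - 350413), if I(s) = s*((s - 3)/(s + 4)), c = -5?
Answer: -11326137/13285385 ≈ -0.85253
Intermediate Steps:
I(s) = s*(-3 + s)/(4 + s) (I(s) = s*((-3 + s)/(4 + s)) = s*(-3 + s)/(4 + s))
d(B, N) = -40 + (61 + N)/(-96 + B) (d(B, N) = (N + 61)/(B - 96) - 5*(-3 - 5)/(4 - 5) = (61 + N)/(-96 + B) - 5*(-8)/(-1) = (61 + N)/(-96 + B) - 5*(-1)*(-8) = (61 + N)/(-96 + B) - 40 = -40 + (61 + N)/(-96 + B))
(360796 - 62025)/(d(-321, 273) - 350413) = (360796 - 62025)/((3901 + 273 - 40*(-321))/(-96 - 321) - 350413) = 298771/((3901 + 273 + 12840)/(-417) - 350413) = 298771/(-1/417*17014 - 350413) = 298771/(-17014/417 - 350413) = 298771/(-146139235/417) = 298771*(-417/146139235) = -11326137/13285385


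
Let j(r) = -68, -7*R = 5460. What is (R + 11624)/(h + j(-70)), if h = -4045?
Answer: -10844/4113 ≈ -2.6365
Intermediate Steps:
R = -780 (R = -⅐*5460 = -780)
(R + 11624)/(h + j(-70)) = (-780 + 11624)/(-4045 - 68) = 10844/(-4113) = 10844*(-1/4113) = -10844/4113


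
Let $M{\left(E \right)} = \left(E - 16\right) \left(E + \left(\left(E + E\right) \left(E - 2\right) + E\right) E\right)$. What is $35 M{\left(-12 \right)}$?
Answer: $3822000$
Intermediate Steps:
$M{\left(E \right)} = \left(-16 + E\right) \left(E + E \left(E + 2 E \left(-2 + E\right)\right)\right)$ ($M{\left(E \right)} = \left(-16 + E\right) \left(E + \left(2 E \left(-2 + E\right) + E\right) E\right) = \left(-16 + E\right) \left(E + \left(E + 2 E \left(-2 + E\right)\right) E\right) = \left(-16 + E\right) \left(E + E \left(E + 2 E \left(-2 + E\right)\right)\right)$)
$35 M{\left(-12 \right)} = 35 \left(- 12 \left(-16 - 35 \left(-12\right)^{2} + 2 \left(-12\right)^{3} + 49 \left(-12\right)\right)\right) = 35 \left(- 12 \left(-16 - 5040 + 2 \left(-1728\right) - 588\right)\right) = 35 \left(- 12 \left(-16 - 5040 - 3456 - 588\right)\right) = 35 \left(\left(-12\right) \left(-9100\right)\right) = 35 \cdot 109200 = 3822000$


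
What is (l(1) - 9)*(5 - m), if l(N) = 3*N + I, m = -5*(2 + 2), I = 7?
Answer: 25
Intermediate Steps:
m = -20 (m = -5*4 = -20)
l(N) = 7 + 3*N (l(N) = 3*N + 7 = 7 + 3*N)
(l(1) - 9)*(5 - m) = ((7 + 3*1) - 9)*(5 - 1*(-20)) = ((7 + 3) - 9)*(5 + 20) = (10 - 9)*25 = 1*25 = 25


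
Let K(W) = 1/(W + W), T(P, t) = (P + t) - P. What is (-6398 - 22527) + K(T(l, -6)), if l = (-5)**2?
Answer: -347101/12 ≈ -28925.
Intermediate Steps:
l = 25
T(P, t) = t
K(W) = 1/(2*W)
(-6398 - 22527) + K(T(l, -6)) = (-6398 - 22527) + (1/2)/(-6) = -28925 + (1/2)*(-1/6) = -28925 - 1/12 = -347101/12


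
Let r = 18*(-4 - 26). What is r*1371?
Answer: -740340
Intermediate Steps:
r = -540 (r = 18*(-30) = -540)
r*1371 = -540*1371 = -740340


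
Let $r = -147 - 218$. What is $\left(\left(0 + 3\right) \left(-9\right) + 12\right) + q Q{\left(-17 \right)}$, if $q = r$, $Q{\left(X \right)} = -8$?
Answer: $2905$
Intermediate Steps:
$r = -365$
$q = -365$
$\left(\left(0 + 3\right) \left(-9\right) + 12\right) + q Q{\left(-17 \right)} = \left(\left(0 + 3\right) \left(-9\right) + 12\right) - -2920 = \left(3 \left(-9\right) + 12\right) + 2920 = \left(-27 + 12\right) + 2920 = -15 + 2920 = 2905$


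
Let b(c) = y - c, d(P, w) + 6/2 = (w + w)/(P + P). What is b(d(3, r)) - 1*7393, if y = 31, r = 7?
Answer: -22084/3 ≈ -7361.3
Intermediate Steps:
d(P, w) = -3 + w/P (d(P, w) = -3 + (w + w)/(P + P) = -3 + (2*w)/((2*P)) = -3 + (2*w)*(1/(2*P)) = -3 + w/P)
b(c) = 31 - c
b(d(3, r)) - 1*7393 = (31 - (-3 + 7/3)) - 1*7393 = (31 - (-3 + 7*(⅓))) - 7393 = (31 - (-3 + 7/3)) - 7393 = (31 - 1*(-⅔)) - 7393 = (31 + ⅔) - 7393 = 95/3 - 7393 = -22084/3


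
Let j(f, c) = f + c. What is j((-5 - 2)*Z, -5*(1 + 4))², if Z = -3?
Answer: 16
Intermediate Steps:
j(f, c) = c + f
j((-5 - 2)*Z, -5*(1 + 4))² = (-5*(1 + 4) + (-5 - 2)*(-3))² = (-5*5 - 7*(-3))² = (-25 + 21)² = (-4)² = 16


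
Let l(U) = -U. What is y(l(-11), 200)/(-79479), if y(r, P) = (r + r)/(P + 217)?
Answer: -22/33142743 ≈ -6.6380e-7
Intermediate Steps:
y(r, P) = 2*r/(217 + P) (y(r, P) = (2*r)/(217 + P) = 2*r/(217 + P))
y(l(-11), 200)/(-79479) = (2*(-1*(-11))/(217 + 200))/(-79479) = (2*11/417)*(-1/79479) = (2*11*(1/417))*(-1/79479) = (22/417)*(-1/79479) = -22/33142743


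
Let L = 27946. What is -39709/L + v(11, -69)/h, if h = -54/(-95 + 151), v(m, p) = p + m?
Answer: 44312161/754542 ≈ 58.727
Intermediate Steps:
v(m, p) = m + p
h = -27/28 (h = -54/56 = -54*1/56 = -27/28 ≈ -0.96429)
-39709/L + v(11, -69)/h = -39709/27946 + (11 - 69)/(-27/28) = -39709*1/27946 - 58*(-28/27) = -39709/27946 + 1624/27 = 44312161/754542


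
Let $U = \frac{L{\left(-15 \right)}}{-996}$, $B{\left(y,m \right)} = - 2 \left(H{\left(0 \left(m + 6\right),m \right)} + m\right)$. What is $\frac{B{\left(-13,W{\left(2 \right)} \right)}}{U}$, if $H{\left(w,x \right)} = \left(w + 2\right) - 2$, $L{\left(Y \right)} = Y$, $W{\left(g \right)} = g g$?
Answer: $- \frac{2656}{5} \approx -531.2$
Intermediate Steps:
$W{\left(g \right)} = g^{2}$
$H{\left(w,x \right)} = w$ ($H{\left(w,x \right)} = \left(2 + w\right) - 2 = w$)
$B{\left(y,m \right)} = - 2 m$ ($B{\left(y,m \right)} = - 2 \left(0 \left(m + 6\right) + m\right) = - 2 \left(0 \left(6 + m\right) + m\right) = - 2 \left(0 + m\right) = - 2 m$)
$U = \frac{5}{332}$ ($U = - \frac{15}{-996} = \left(-15\right) \left(- \frac{1}{996}\right) = \frac{5}{332} \approx 0.01506$)
$\frac{B{\left(-13,W{\left(2 \right)} \right)}}{U} = \frac{\left(-2\right) 2^{2}}{\frac{5}{332}} = \left(-2\right) 4 \cdot \frac{332}{5} = \left(-8\right) \frac{332}{5} = - \frac{2656}{5}$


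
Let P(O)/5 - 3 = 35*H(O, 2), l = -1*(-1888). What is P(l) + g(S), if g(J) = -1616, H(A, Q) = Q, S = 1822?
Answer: -1251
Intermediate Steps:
l = 1888
P(O) = 365 (P(O) = 15 + 5*(35*2) = 15 + 5*70 = 15 + 350 = 365)
P(l) + g(S) = 365 - 1616 = -1251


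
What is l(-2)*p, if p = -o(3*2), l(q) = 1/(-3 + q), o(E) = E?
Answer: 6/5 ≈ 1.2000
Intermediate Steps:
p = -6 (p = -3*2 = -1*6 = -6)
l(-2)*p = -6/(-3 - 2) = -6/(-5) = -1/5*(-6) = 6/5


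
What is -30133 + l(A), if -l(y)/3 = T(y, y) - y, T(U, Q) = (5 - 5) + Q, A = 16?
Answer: -30133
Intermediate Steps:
T(U, Q) = Q (T(U, Q) = 0 + Q = Q)
l(y) = 0 (l(y) = -3*(y - y) = -3*0 = 0)
-30133 + l(A) = -30133 + 0 = -30133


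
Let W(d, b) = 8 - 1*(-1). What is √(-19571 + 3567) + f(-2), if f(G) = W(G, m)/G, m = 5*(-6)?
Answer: -9/2 + 2*I*√4001 ≈ -4.5 + 126.51*I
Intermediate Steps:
m = -30
W(d, b) = 9 (W(d, b) = 8 + 1 = 9)
f(G) = 9/G
√(-19571 + 3567) + f(-2) = √(-19571 + 3567) + 9/(-2) = √(-16004) + 9*(-½) = 2*I*√4001 - 9/2 = -9/2 + 2*I*√4001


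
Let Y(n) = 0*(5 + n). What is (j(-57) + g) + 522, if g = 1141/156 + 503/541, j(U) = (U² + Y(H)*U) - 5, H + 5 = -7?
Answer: 318531085/84396 ≈ 3774.2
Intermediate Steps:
H = -12 (H = -5 - 7 = -12)
Y(n) = 0
j(U) = -5 + U² (j(U) = (U² + 0*U) - 5 = (U² + 0) - 5 = U² - 5 = -5 + U²)
g = 695749/84396 (g = 1141*(1/156) + 503*(1/541) = 1141/156 + 503/541 = 695749/84396 ≈ 8.2439)
(j(-57) + g) + 522 = ((-5 + (-57)²) + 695749/84396) + 522 = ((-5 + 3249) + 695749/84396) + 522 = (3244 + 695749/84396) + 522 = 274476373/84396 + 522 = 318531085/84396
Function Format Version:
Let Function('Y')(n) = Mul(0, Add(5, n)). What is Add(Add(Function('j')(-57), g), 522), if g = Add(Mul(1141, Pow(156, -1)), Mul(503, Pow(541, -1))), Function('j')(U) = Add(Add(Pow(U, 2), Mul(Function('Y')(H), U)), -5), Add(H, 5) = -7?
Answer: Rational(318531085, 84396) ≈ 3774.2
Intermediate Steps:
H = -12 (H = Add(-5, -7) = -12)
Function('Y')(n) = 0
Function('j')(U) = Add(-5, Pow(U, 2)) (Function('j')(U) = Add(Add(Pow(U, 2), Mul(0, U)), -5) = Add(Add(Pow(U, 2), 0), -5) = Add(Pow(U, 2), -5) = Add(-5, Pow(U, 2)))
g = Rational(695749, 84396) (g = Add(Mul(1141, Rational(1, 156)), Mul(503, Rational(1, 541))) = Add(Rational(1141, 156), Rational(503, 541)) = Rational(695749, 84396) ≈ 8.2439)
Add(Add(Function('j')(-57), g), 522) = Add(Add(Add(-5, Pow(-57, 2)), Rational(695749, 84396)), 522) = Add(Add(Add(-5, 3249), Rational(695749, 84396)), 522) = Add(Add(3244, Rational(695749, 84396)), 522) = Add(Rational(274476373, 84396), 522) = Rational(318531085, 84396)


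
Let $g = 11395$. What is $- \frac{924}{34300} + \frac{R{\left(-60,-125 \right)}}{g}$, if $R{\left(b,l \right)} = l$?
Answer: $- \frac{105832}{2791775} \approx -0.037908$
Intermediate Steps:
$- \frac{924}{34300} + \frac{R{\left(-60,-125 \right)}}{g} = - \frac{924}{34300} - \frac{125}{11395} = \left(-924\right) \frac{1}{34300} - \frac{25}{2279} = - \frac{33}{1225} - \frac{25}{2279} = - \frac{105832}{2791775}$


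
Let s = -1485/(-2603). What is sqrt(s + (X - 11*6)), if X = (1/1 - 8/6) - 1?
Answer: I*sqrt(4071229959)/7809 ≈ 8.1709*I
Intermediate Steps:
X = -4/3 (X = (1*1 - 8*1/6) - 1 = (1 - 4/3) - 1 = -1/3 - 1 = -4/3 ≈ -1.3333)
s = 1485/2603 (s = -1485*(-1/2603) = 1485/2603 ≈ 0.57050)
sqrt(s + (X - 11*6)) = sqrt(1485/2603 + (-4/3 - 11*6)) = sqrt(1485/2603 + (-4/3 - 66)) = sqrt(1485/2603 - 202/3) = sqrt(-521351/7809) = I*sqrt(4071229959)/7809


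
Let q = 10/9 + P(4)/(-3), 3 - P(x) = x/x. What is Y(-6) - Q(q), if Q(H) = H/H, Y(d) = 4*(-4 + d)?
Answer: -41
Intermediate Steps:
P(x) = 2 (P(x) = 3 - x/x = 3 - 1*1 = 3 - 1 = 2)
Y(d) = -16 + 4*d
q = 4/9 (q = 10/9 + 2/(-3) = 10*(⅑) + 2*(-⅓) = 10/9 - ⅔ = 4/9 ≈ 0.44444)
Q(H) = 1
Y(-6) - Q(q) = (-16 + 4*(-6)) - 1*1 = (-16 - 24) - 1 = -40 - 1 = -41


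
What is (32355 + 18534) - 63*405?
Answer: 25374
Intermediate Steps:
(32355 + 18534) - 63*405 = 50889 - 25515 = 25374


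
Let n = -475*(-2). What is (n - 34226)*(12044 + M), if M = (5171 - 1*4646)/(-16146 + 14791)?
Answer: -108606841044/271 ≈ -4.0076e+8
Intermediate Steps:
n = 950
M = -105/271 (M = (5171 - 4646)/(-1355) = 525*(-1/1355) = -105/271 ≈ -0.38745)
(n - 34226)*(12044 + M) = (950 - 34226)*(12044 - 105/271) = -33276*3263819/271 = -108606841044/271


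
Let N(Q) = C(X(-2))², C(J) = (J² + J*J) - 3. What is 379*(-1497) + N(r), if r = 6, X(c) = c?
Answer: -567338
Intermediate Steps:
C(J) = -3 + 2*J² (C(J) = (J² + J²) - 3 = 2*J² - 3 = -3 + 2*J²)
N(Q) = 25 (N(Q) = (-3 + 2*(-2)²)² = (-3 + 2*4)² = (-3 + 8)² = 5² = 25)
379*(-1497) + N(r) = 379*(-1497) + 25 = -567363 + 25 = -567338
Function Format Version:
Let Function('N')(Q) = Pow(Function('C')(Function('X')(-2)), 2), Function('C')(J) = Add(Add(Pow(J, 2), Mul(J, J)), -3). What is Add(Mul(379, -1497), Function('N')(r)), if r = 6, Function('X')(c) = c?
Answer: -567338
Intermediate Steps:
Function('C')(J) = Add(-3, Mul(2, Pow(J, 2))) (Function('C')(J) = Add(Add(Pow(J, 2), Pow(J, 2)), -3) = Add(Mul(2, Pow(J, 2)), -3) = Add(-3, Mul(2, Pow(J, 2))))
Function('N')(Q) = 25 (Function('N')(Q) = Pow(Add(-3, Mul(2, Pow(-2, 2))), 2) = Pow(Add(-3, Mul(2, 4)), 2) = Pow(Add(-3, 8), 2) = Pow(5, 2) = 25)
Add(Mul(379, -1497), Function('N')(r)) = Add(Mul(379, -1497), 25) = Add(-567363, 25) = -567338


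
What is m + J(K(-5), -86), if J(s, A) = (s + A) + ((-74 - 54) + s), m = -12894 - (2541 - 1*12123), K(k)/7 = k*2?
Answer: -3666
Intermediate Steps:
K(k) = 14*k (K(k) = 7*(k*2) = 7*(2*k) = 14*k)
m = -3312 (m = -12894 - (2541 - 12123) = -12894 - 1*(-9582) = -12894 + 9582 = -3312)
J(s, A) = -128 + A + 2*s (J(s, A) = (A + s) + (-128 + s) = -128 + A + 2*s)
m + J(K(-5), -86) = -3312 + (-128 - 86 + 2*(14*(-5))) = -3312 + (-128 - 86 + 2*(-70)) = -3312 + (-128 - 86 - 140) = -3312 - 354 = -3666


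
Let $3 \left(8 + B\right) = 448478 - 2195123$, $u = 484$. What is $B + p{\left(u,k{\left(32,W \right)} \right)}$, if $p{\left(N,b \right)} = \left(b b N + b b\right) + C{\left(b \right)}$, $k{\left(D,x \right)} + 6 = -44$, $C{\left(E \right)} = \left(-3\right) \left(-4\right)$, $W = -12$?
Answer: $630289$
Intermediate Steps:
$C{\left(E \right)} = 12$
$k{\left(D,x \right)} = -50$ ($k{\left(D,x \right)} = -6 - 44 = -50$)
$p{\left(N,b \right)} = 12 + b^{2} + N b^{2}$ ($p{\left(N,b \right)} = \left(b b N + b b\right) + 12 = \left(b^{2} N + b^{2}\right) + 12 = \left(N b^{2} + b^{2}\right) + 12 = \left(b^{2} + N b^{2}\right) + 12 = 12 + b^{2} + N b^{2}$)
$B = -582223$ ($B = -8 + \frac{448478 - 2195123}{3} = -8 + \frac{1}{3} \left(-1746645\right) = -8 - 582215 = -582223$)
$B + p{\left(u,k{\left(32,W \right)} \right)} = -582223 + \left(12 + \left(-50\right)^{2} + 484 \left(-50\right)^{2}\right) = -582223 + \left(12 + 2500 + 484 \cdot 2500\right) = -582223 + \left(12 + 2500 + 1210000\right) = -582223 + 1212512 = 630289$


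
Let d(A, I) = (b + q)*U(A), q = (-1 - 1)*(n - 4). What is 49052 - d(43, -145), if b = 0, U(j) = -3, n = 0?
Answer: 49076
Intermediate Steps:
q = 8 (q = (-1 - 1)*(0 - 4) = -2*(-4) = 8)
d(A, I) = -24 (d(A, I) = (0 + 8)*(-3) = 8*(-3) = -24)
49052 - d(43, -145) = 49052 - 1*(-24) = 49052 + 24 = 49076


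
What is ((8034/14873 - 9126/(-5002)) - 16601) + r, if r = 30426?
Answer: 514341640258/37197373 ≈ 13827.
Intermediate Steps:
((8034/14873 - 9126/(-5002)) - 16601) + r = ((8034/14873 - 9126/(-5002)) - 16601) + 30426 = ((8034*(1/14873) - 9126*(-1/5002)) - 16601) + 30426 = ((8034/14873 + 4563/2501) - 16601) + 30426 = (87958533/37197373 - 16601) + 30426 = -617425630640/37197373 + 30426 = 514341640258/37197373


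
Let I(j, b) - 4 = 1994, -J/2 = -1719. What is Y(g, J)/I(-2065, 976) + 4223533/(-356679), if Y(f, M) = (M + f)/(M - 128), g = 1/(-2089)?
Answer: -6483003159227329/547516168347420 ≈ -11.841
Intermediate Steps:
J = 3438 (J = -2*(-1719) = 3438)
I(j, b) = 1998 (I(j, b) = 4 + 1994 = 1998)
g = -1/2089 ≈ -0.00047870
Y(f, M) = (M + f)/(-128 + M)
Y(g, J)/I(-2065, 976) + 4223533/(-356679) = ((3438 - 1/2089)/(-128 + 3438))/1998 + 4223533/(-356679) = ((7181981/2089)/3310)*(1/1998) + 4223533*(-1/356679) = ((1/3310)*(7181981/2089))*(1/1998) - 4223533/356679 = (7181981/6914590)*(1/1998) - 4223533/356679 = 7181981/13815350820 - 4223533/356679 = -6483003159227329/547516168347420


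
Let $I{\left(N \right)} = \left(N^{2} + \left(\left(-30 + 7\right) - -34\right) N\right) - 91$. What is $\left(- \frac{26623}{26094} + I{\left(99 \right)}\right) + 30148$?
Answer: $\frac{1068444395}{26094} \approx 40946.0$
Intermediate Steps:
$I{\left(N \right)} = -91 + N^{2} + 11 N$ ($I{\left(N \right)} = \left(N^{2} + \left(-23 + 34\right) N\right) - 91 = \left(N^{2} + 11 N\right) - 91 = -91 + N^{2} + 11 N$)
$\left(- \frac{26623}{26094} + I{\left(99 \right)}\right) + 30148 = \left(- \frac{26623}{26094} + \left(-91 + 99^{2} + 11 \cdot 99\right)\right) + 30148 = \left(\left(-26623\right) \frac{1}{26094} + \left(-91 + 9801 + 1089\right)\right) + 30148 = \left(- \frac{26623}{26094} + 10799\right) + 30148 = \frac{281762483}{26094} + 30148 = \frac{1068444395}{26094}$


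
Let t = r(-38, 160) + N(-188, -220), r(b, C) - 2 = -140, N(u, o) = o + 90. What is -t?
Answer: 268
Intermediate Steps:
N(u, o) = 90 + o
r(b, C) = -138 (r(b, C) = 2 - 140 = -138)
t = -268 (t = -138 + (90 - 220) = -138 - 130 = -268)
-t = -1*(-268) = 268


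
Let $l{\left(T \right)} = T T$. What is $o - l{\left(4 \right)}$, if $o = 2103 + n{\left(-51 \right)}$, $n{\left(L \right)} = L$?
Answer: $2036$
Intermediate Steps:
$l{\left(T \right)} = T^{2}$
$o = 2052$ ($o = 2103 - 51 = 2052$)
$o - l{\left(4 \right)} = 2052 - 4^{2} = 2052 - 16 = 2036$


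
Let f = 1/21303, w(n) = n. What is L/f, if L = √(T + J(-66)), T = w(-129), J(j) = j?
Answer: 21303*I*√195 ≈ 2.9748e+5*I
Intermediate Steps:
T = -129
f = 1/21303 ≈ 4.6942e-5
L = I*√195 (L = √(-129 - 66) = √(-195) = I*√195 ≈ 13.964*I)
L/f = (I*√195)/(1/21303) = (I*√195)*21303 = 21303*I*√195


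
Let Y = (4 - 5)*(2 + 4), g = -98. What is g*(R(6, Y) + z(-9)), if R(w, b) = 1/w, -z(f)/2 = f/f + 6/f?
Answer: 49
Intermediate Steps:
z(f) = -2 - 12/f (z(f) = -2*(f/f + 6/f) = -2*(1 + 6/f) = -2 - 12/f)
Y = -6 (Y = -1*6 = -6)
g*(R(6, Y) + z(-9)) = -98*(1/6 + (-2 - 12/(-9))) = -98*(⅙ + (-2 - 12*(-⅑))) = -98*(⅙ + (-2 + 4/3)) = -98*(⅙ - ⅔) = -98*(-½) = 49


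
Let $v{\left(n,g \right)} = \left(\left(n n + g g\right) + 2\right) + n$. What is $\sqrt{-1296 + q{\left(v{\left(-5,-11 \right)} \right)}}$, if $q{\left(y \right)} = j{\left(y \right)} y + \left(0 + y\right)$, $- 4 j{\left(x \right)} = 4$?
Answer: $36 i \approx 36.0 i$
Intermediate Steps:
$j{\left(x \right)} = -1$ ($j{\left(x \right)} = \left(- \frac{1}{4}\right) 4 = -1$)
$v{\left(n,g \right)} = 2 + n + g^{2} + n^{2}$ ($v{\left(n,g \right)} = \left(\left(n^{2} + g^{2}\right) + 2\right) + n = \left(\left(g^{2} + n^{2}\right) + 2\right) + n = \left(2 + g^{2} + n^{2}\right) + n = 2 + n + g^{2} + n^{2}$)
$q{\left(y \right)} = 0$ ($q{\left(y \right)} = - y + \left(0 + y\right) = - y + y = 0$)
$\sqrt{-1296 + q{\left(v{\left(-5,-11 \right)} \right)}} = \sqrt{-1296 + 0} = \sqrt{-1296} = 36 i$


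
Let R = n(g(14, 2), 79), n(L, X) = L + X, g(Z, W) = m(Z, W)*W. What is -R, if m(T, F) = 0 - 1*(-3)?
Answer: -85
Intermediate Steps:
m(T, F) = 3 (m(T, F) = 0 + 3 = 3)
g(Z, W) = 3*W
R = 85 (R = 3*2 + 79 = 6 + 79 = 85)
-R = -1*85 = -85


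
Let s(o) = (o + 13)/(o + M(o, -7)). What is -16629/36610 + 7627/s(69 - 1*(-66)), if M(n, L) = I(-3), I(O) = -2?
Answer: 18567196709/2709140 ≈ 6853.5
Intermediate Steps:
M(n, L) = -2
s(o) = (13 + o)/(-2 + o) (s(o) = (o + 13)/(o - 2) = (13 + o)/(-2 + o))
-16629/36610 + 7627/s(69 - 1*(-66)) = -16629/36610 + 7627/(((13 + (69 - 1*(-66)))/(-2 + (69 - 1*(-66))))) = -16629*1/36610 + 7627/(((13 + (69 + 66))/(-2 + (69 + 66)))) = -16629/36610 + 7627/(((13 + 135)/(-2 + 135))) = -16629/36610 + 7627/((148/133)) = -16629/36610 + 7627/(((1/133)*148)) = -16629/36610 + 7627/(148/133) = -16629/36610 + 7627*(133/148) = -16629/36610 + 1014391/148 = 18567196709/2709140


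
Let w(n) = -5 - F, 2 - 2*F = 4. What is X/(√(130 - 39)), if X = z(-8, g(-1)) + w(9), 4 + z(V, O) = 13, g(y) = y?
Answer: 5*√91/91 ≈ 0.52414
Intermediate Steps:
F = -1 (F = 1 - ½*4 = 1 - 2 = -1)
z(V, O) = 9 (z(V, O) = -4 + 13 = 9)
w(n) = -4 (w(n) = -5 - 1*(-1) = -5 + 1 = -4)
X = 5 (X = 9 - 4 = 5)
X/(√(130 - 39)) = 5/(√(130 - 39)) = 5/(√91) = 5*(√91/91) = 5*√91/91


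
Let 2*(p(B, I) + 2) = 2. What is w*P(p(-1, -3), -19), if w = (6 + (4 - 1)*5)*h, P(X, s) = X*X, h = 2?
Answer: 42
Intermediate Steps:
p(B, I) = -1 (p(B, I) = -2 + (1/2)*2 = -2 + 1 = -1)
P(X, s) = X**2
w = 42 (w = (6 + (4 - 1)*5)*2 = (6 + 3*5)*2 = (6 + 15)*2 = 21*2 = 42)
w*P(p(-1, -3), -19) = 42*(-1)**2 = 42*1 = 42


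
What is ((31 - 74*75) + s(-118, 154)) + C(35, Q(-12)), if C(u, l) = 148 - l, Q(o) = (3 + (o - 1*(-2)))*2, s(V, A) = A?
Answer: -5203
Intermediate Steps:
Q(o) = 10 + 2*o (Q(o) = (3 + (o + 2))*2 = (3 + (2 + o))*2 = (5 + o)*2 = 10 + 2*o)
((31 - 74*75) + s(-118, 154)) + C(35, Q(-12)) = ((31 - 74*75) + 154) + (148 - (10 + 2*(-12))) = ((31 - 5550) + 154) + (148 - (10 - 24)) = (-5519 + 154) + (148 - 1*(-14)) = -5365 + (148 + 14) = -5365 + 162 = -5203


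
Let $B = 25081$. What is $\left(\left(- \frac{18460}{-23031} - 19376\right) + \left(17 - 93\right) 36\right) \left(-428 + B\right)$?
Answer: $- \frac{12554367974836}{23031} \approx -5.4511 \cdot 10^{8}$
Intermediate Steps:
$\left(\left(- \frac{18460}{-23031} - 19376\right) + \left(17 - 93\right) 36\right) \left(-428 + B\right) = \left(\left(- \frac{18460}{-23031} - 19376\right) + \left(17 - 93\right) 36\right) \left(-428 + 25081\right) = \left(\left(\left(-18460\right) \left(- \frac{1}{23031}\right) - 19376\right) - 2736\right) 24653 = \left(\left(\frac{18460}{23031} - 19376\right) - 2736\right) 24653 = \left(- \frac{446230196}{23031} - 2736\right) 24653 = \left(- \frac{509243012}{23031}\right) 24653 = - \frac{12554367974836}{23031}$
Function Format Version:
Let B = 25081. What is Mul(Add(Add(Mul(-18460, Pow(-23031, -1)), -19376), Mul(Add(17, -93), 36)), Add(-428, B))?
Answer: Rational(-12554367974836, 23031) ≈ -5.4511e+8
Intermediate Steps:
Mul(Add(Add(Mul(-18460, Pow(-23031, -1)), -19376), Mul(Add(17, -93), 36)), Add(-428, B)) = Mul(Add(Add(Mul(-18460, Pow(-23031, -1)), -19376), Mul(Add(17, -93), 36)), Add(-428, 25081)) = Mul(Add(Add(Mul(-18460, Rational(-1, 23031)), -19376), Mul(-76, 36)), 24653) = Mul(Add(Add(Rational(18460, 23031), -19376), -2736), 24653) = Mul(Add(Rational(-446230196, 23031), -2736), 24653) = Mul(Rational(-509243012, 23031), 24653) = Rational(-12554367974836, 23031)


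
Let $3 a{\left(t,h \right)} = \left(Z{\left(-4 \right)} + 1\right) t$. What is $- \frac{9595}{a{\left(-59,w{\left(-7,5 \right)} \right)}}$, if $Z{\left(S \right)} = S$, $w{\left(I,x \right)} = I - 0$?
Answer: $- \frac{9595}{59} \approx -162.63$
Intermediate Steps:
$w{\left(I,x \right)} = I$ ($w{\left(I,x \right)} = I + 0 = I$)
$a{\left(t,h \right)} = - t$ ($a{\left(t,h \right)} = \frac{\left(-4 + 1\right) t}{3} = \frac{\left(-3\right) t}{3} = - t$)
$- \frac{9595}{a{\left(-59,w{\left(-7,5 \right)} \right)}} = - \frac{9595}{\left(-1\right) \left(-59\right)} = - \frac{9595}{59}$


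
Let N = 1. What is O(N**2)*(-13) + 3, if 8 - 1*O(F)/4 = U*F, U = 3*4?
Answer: 211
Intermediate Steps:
U = 12
O(F) = 32 - 48*F
O(N**2)*(-13) + 3 = (32 - 48*1**2)*(-13) + 3 = (32 - 48*1)*(-13) + 3 = (32 - 48)*(-13) + 3 = -16*(-13) + 3 = 208 + 3 = 211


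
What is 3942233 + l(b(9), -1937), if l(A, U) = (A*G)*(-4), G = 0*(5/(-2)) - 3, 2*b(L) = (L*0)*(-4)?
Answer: 3942233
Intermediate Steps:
b(L) = 0 (b(L) = ((L*0)*(-4))/2 = (0*(-4))/2 = (1/2)*0 = 0)
G = -3 (G = 0*(5*(-1/2)) - 3 = 0*(-5/2) - 3 = 0 - 3 = -3)
l(A, U) = 12*A (l(A, U) = (A*(-3))*(-4) = -3*A*(-4) = 12*A)
3942233 + l(b(9), -1937) = 3942233 + 12*0 = 3942233 + 0 = 3942233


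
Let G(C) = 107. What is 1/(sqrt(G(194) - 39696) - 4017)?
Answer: -4017/16175878 - I*sqrt(39589)/16175878 ≈ -0.00024833 - 1.23e-5*I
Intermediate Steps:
1/(sqrt(G(194) - 39696) - 4017) = 1/(sqrt(107 - 39696) - 4017) = 1/(sqrt(-39589) - 4017) = 1/(I*sqrt(39589) - 4017) = 1/(-4017 + I*sqrt(39589))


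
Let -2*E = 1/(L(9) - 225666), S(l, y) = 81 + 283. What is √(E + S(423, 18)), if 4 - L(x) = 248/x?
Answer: √1501790413595131/2031206 ≈ 19.079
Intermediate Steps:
L(x) = 4 - 248/x
S(l, y) = 364
E = 9/4062412 (E = -1/(2*((4 - 248/9) - 225666)) = -1/(2*(-212/9 - 225666)) = -1/(2*(-2031206/9)) = -½*(-9/2031206) = 9/4062412 ≈ 2.2154e-6)
√(E + S(423, 18)) = √(9/4062412 + 364) = √(1478717977/4062412) = √1501790413595131/2031206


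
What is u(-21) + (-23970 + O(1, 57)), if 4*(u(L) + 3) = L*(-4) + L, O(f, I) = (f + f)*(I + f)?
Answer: -95365/4 ≈ -23841.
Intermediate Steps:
O(f, I) = 2*f*(I + f) (O(f, I) = (2*f)*(I + f) = 2*f*(I + f))
u(L) = -3 - 3*L/4 (u(L) = -3 + (L*(-4) + L)/4 = -3 + (-4*L + L)/4 = -3 + (-3*L)/4 = -3 - 3*L/4)
u(-21) + (-23970 + O(1, 57)) = (-3 - 3/4*(-21)) + (-23970 + 2*1*(57 + 1)) = (-3 + 63/4) + (-23970 + 2*1*58) = 51/4 + (-23970 + 116) = 51/4 - 23854 = -95365/4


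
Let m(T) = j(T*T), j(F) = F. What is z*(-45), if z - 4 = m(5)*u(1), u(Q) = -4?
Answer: 4320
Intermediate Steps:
m(T) = T² (m(T) = T*T = T²)
z = -96 (z = 4 + 5²*(-4) = 4 + 25*(-4) = 4 - 100 = -96)
z*(-45) = -96*(-45) = 4320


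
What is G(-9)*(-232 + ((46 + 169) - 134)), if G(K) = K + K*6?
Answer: 9513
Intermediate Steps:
G(K) = 7*K (G(K) = K + 6*K = 7*K)
G(-9)*(-232 + ((46 + 169) - 134)) = (7*(-9))*(-232 + ((46 + 169) - 134)) = -63*(-232 + (215 - 134)) = -63*(-232 + 81) = -63*(-151) = 9513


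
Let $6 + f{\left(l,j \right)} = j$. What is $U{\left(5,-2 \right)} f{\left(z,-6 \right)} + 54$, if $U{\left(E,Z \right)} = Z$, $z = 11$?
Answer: $78$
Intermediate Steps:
$f{\left(l,j \right)} = -6 + j$
$U{\left(5,-2 \right)} f{\left(z,-6 \right)} + 54 = - 2 \left(-6 - 6\right) + 54 = \left(-2\right) \left(-12\right) + 54 = 24 + 54 = 78$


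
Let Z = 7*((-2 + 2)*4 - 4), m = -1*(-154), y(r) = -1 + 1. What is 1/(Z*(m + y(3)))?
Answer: -1/4312 ≈ -0.00023191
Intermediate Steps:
y(r) = 0
m = 154
Z = -28 (Z = 7*(0*4 - 4) = 7*(0 - 4) = 7*(-4) = -28)
1/(Z*(m + y(3))) = 1/(-28*(154 + 0)) = 1/(-28*154) = 1/(-4312) = -1/4312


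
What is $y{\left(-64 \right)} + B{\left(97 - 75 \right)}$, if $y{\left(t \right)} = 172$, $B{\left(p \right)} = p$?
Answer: $194$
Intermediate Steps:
$y{\left(-64 \right)} + B{\left(97 - 75 \right)} = 172 + \left(97 - 75\right) = 172 + 22 = 194$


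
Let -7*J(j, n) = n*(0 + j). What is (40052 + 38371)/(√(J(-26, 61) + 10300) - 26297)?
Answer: -14436027417/4840651777 - 78423*√515802/4840651777 ≈ -2.9939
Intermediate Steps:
J(j, n) = -j*n/7 (J(j, n) = -n*(0 + j)/7 = -n*j/7 = -j*n/7)
(40052 + 38371)/(√(J(-26, 61) + 10300) - 26297) = (40052 + 38371)/(√(-⅐*(-26)*61 + 10300) - 26297) = 78423/(√(1586/7 + 10300) - 26297) = 78423/(√(73686/7) - 26297) = 78423/(√515802/7 - 26297) = 78423/(-26297 + √515802/7)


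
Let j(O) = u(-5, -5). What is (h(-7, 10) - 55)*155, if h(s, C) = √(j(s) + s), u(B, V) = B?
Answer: -8525 + 310*I*√3 ≈ -8525.0 + 536.94*I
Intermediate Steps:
j(O) = -5
h(s, C) = √(-5 + s)
(h(-7, 10) - 55)*155 = (√(-5 - 7) - 55)*155 = (√(-12) - 55)*155 = (2*I*√3 - 55)*155 = (-55 + 2*I*√3)*155 = -8525 + 310*I*√3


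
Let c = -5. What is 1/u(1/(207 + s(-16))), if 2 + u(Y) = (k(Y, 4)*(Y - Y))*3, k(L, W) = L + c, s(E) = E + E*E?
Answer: -1/2 ≈ -0.50000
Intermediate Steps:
s(E) = E + E**2
k(L, W) = -5 + L (k(L, W) = L - 5 = -5 + L)
u(Y) = -2 (u(Y) = -2 + ((-5 + Y)*(Y - Y))*3 = -2 + ((-5 + Y)*0)*3 = -2 + 0*3 = -2 + 0 = -2)
1/u(1/(207 + s(-16))) = 1/(-2) = -1/2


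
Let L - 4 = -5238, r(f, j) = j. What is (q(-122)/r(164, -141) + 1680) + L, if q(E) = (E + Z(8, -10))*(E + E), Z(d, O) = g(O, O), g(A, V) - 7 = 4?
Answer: -176066/47 ≈ -3746.1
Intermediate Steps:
g(A, V) = 11 (g(A, V) = 7 + 4 = 11)
L = -5234 (L = 4 - 5238 = -5234)
Z(d, O) = 11
q(E) = 2*E*(11 + E) (q(E) = (E + 11)*(E + E) = (11 + E)*(2*E) = 2*E*(11 + E))
(q(-122)/r(164, -141) + 1680) + L = ((2*(-122)*(11 - 122))/(-141) + 1680) - 5234 = ((2*(-122)*(-111))*(-1/141) + 1680) - 5234 = (27084*(-1/141) + 1680) - 5234 = (-9028/47 + 1680) - 5234 = 69932/47 - 5234 = -176066/47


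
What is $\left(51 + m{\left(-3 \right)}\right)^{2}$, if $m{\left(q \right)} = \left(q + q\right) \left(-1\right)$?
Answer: $3249$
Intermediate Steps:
$m{\left(q \right)} = - 2 q$ ($m{\left(q \right)} = 2 q \left(-1\right) = - 2 q$)
$\left(51 + m{\left(-3 \right)}\right)^{2} = \left(51 - -6\right)^{2} = \left(51 + 6\right)^{2} = 57^{2} = 3249$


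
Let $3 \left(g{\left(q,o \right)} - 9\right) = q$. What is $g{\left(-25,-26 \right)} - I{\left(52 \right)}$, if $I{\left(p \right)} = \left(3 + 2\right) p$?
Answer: $- \frac{778}{3} \approx -259.33$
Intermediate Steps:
$g{\left(q,o \right)} = 9 + \frac{q}{3}$
$I{\left(p \right)} = 5 p$
$g{\left(-25,-26 \right)} - I{\left(52 \right)} = \left(9 + \frac{1}{3} \left(-25\right)\right) - 5 \cdot 52 = \left(9 - \frac{25}{3}\right) - 260 = \frac{2}{3} - 260 = - \frac{778}{3}$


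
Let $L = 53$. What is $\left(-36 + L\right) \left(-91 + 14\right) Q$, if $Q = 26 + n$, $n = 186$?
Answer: $-277508$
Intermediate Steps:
$Q = 212$ ($Q = 26 + 186 = 212$)
$\left(-36 + L\right) \left(-91 + 14\right) Q = \left(-36 + 53\right) \left(-91 + 14\right) 212 = 17 \left(-77\right) 212 = \left(-1309\right) 212 = -277508$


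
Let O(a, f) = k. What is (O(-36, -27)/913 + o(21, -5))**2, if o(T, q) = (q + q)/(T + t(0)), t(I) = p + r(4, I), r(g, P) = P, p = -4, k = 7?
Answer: 81198121/240901441 ≈ 0.33706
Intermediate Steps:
t(I) = -4 + I
O(a, f) = 7
o(T, q) = 2*q/(-4 + T) (o(T, q) = (q + q)/(T + (-4 + 0)) = (2*q)/(T - 4) = (2*q)/(-4 + T) = 2*q/(-4 + T))
(O(-36, -27)/913 + o(21, -5))**2 = (7/913 + 2*(-5)/(-4 + 21))**2 = (7*(1/913) + 2*(-5)/17)**2 = (7/913 + 2*(-5)*(1/17))**2 = (7/913 - 10/17)**2 = (-9011/15521)**2 = 81198121/240901441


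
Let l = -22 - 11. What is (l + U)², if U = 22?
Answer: 121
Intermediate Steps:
l = -33
(l + U)² = (-33 + 22)² = (-11)² = 121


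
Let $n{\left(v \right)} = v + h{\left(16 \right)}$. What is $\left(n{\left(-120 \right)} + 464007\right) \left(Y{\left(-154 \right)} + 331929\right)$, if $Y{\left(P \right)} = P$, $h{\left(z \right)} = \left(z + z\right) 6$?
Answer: $153969810225$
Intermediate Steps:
$h{\left(z \right)} = 12 z$ ($h{\left(z \right)} = 2 z 6 = 12 z$)
$n{\left(v \right)} = 192 + v$ ($n{\left(v \right)} = v + 12 \cdot 16 = v + 192 = 192 + v$)
$\left(n{\left(-120 \right)} + 464007\right) \left(Y{\left(-154 \right)} + 331929\right) = \left(\left(192 - 120\right) + 464007\right) \left(-154 + 331929\right) = \left(72 + 464007\right) 331775 = 464079 \cdot 331775 = 153969810225$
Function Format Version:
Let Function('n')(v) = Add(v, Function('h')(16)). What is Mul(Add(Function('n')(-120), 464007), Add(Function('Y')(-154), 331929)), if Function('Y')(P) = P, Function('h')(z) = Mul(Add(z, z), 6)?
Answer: 153969810225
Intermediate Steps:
Function('h')(z) = Mul(12, z) (Function('h')(z) = Mul(Mul(2, z), 6) = Mul(12, z))
Function('n')(v) = Add(192, v) (Function('n')(v) = Add(v, Mul(12, 16)) = Add(v, 192) = Add(192, v))
Mul(Add(Function('n')(-120), 464007), Add(Function('Y')(-154), 331929)) = Mul(Add(Add(192, -120), 464007), Add(-154, 331929)) = Mul(Add(72, 464007), 331775) = Mul(464079, 331775) = 153969810225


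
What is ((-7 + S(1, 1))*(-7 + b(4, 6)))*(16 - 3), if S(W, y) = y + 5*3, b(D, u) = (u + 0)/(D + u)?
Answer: -3744/5 ≈ -748.80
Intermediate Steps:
b(D, u) = u/(D + u)
S(W, y) = 15 + y (S(W, y) = y + 15 = 15 + y)
((-7 + S(1, 1))*(-7 + b(4, 6)))*(16 - 3) = ((-7 + (15 + 1))*(-7 + 6/(4 + 6)))*(16 - 3) = ((-7 + 16)*(-7 + 6/10))*13 = (9*(-7 + 6*(⅒)))*13 = (9*(-7 + ⅗))*13 = (9*(-32/5))*13 = -288/5*13 = -3744/5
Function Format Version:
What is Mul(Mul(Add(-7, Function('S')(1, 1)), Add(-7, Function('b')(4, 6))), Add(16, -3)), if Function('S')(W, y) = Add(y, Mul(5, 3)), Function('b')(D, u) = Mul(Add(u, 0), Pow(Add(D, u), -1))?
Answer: Rational(-3744, 5) ≈ -748.80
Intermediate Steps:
Function('b')(D, u) = Mul(u, Pow(Add(D, u), -1))
Function('S')(W, y) = Add(15, y) (Function('S')(W, y) = Add(y, 15) = Add(15, y))
Mul(Mul(Add(-7, Function('S')(1, 1)), Add(-7, Function('b')(4, 6))), Add(16, -3)) = Mul(Mul(Add(-7, Add(15, 1)), Add(-7, Mul(6, Pow(Add(4, 6), -1)))), Add(16, -3)) = Mul(Mul(Add(-7, 16), Add(-7, Mul(6, Pow(10, -1)))), 13) = Mul(Mul(9, Add(-7, Mul(6, Rational(1, 10)))), 13) = Mul(Mul(9, Add(-7, Rational(3, 5))), 13) = Mul(Mul(9, Rational(-32, 5)), 13) = Mul(Rational(-288, 5), 13) = Rational(-3744, 5)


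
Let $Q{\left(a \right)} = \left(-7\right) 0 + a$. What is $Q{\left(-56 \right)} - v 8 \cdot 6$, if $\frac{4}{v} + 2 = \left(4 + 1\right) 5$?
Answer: $- \frac{1480}{23} \approx -64.348$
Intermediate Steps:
$v = \frac{4}{23}$ ($v = \frac{4}{-2 + \left(4 + 1\right) 5} = \frac{4}{-2 + 5 \cdot 5} = \frac{4}{-2 + 25} = \frac{4}{23} \approx 0.17391$)
$Q{\left(a \right)} = a$ ($Q{\left(a \right)} = 0 + a = a$)
$Q{\left(-56 \right)} - v 8 \cdot 6 = -56 - \frac{4}{23} \cdot 8 \cdot 6 = -56 - \frac{32}{23} \cdot 6 = -56 - \frac{192}{23} = - \frac{1480}{23}$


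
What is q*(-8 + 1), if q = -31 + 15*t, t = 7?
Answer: -518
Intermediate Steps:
q = 74 (q = -31 + 15*7 = -31 + 105 = 74)
q*(-8 + 1) = 74*(-8 + 1) = 74*(-7) = -518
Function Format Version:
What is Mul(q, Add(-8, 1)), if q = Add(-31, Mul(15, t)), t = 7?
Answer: -518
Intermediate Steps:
q = 74 (q = Add(-31, Mul(15, 7)) = Add(-31, 105) = 74)
Mul(q, Add(-8, 1)) = Mul(74, Add(-8, 1)) = Mul(74, -7) = -518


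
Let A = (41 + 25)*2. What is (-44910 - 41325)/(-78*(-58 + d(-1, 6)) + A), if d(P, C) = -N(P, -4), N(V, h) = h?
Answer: -28745/1448 ≈ -19.852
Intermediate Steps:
A = 132 (A = 66*2 = 132)
d(P, C) = 4 (d(P, C) = -1*(-4) = 4)
(-44910 - 41325)/(-78*(-58 + d(-1, 6)) + A) = (-44910 - 41325)/(-78*(-58 + 4) + 132) = -86235/(-78*(-54) + 132) = -86235/(4212 + 132) = -86235/4344 = -86235*1/4344 = -28745/1448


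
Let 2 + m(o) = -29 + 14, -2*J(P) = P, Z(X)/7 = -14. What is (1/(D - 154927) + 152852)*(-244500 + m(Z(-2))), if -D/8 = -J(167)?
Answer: -5815349507703463/155595 ≈ -3.7375e+10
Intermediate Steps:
Z(X) = -98 (Z(X) = 7*(-14) = -98)
J(P) = -P/2
m(o) = -17 (m(o) = -2 + (-29 + 14) = -2 - 15 = -17)
D = -668 (D = -(-8)*(-½*167) = -(-8)*(-167)/2 = -8*167/2 = -668)
(1/(D - 154927) + 152852)*(-244500 + m(Z(-2))) = (1/(-668 - 154927) + 152852)*(-244500 - 17) = (1/(-155595) + 152852)*(-244517) = (-1/155595 + 152852)*(-244517) = (23783006939/155595)*(-244517) = -5815349507703463/155595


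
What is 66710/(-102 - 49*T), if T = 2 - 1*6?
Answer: 33355/47 ≈ 709.68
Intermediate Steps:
T = -4 (T = 2 - 6 = -4)
66710/(-102 - 49*T) = 66710/(-102 - 49*(-4)) = 66710/(-102 + 196) = 66710/94 = 66710*(1/94) = 33355/47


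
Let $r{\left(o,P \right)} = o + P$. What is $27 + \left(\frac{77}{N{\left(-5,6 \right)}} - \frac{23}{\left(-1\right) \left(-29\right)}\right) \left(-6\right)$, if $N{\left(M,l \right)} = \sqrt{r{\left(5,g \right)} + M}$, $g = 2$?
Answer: $\frac{921}{29} - 231 \sqrt{2} \approx -294.92$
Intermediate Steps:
$r{\left(o,P \right)} = P + o$
$N{\left(M,l \right)} = \sqrt{7 + M}$ ($N{\left(M,l \right)} = \sqrt{\left(2 + 5\right) + M} = \sqrt{7 + M}$)
$27 + \left(\frac{77}{N{\left(-5,6 \right)}} - \frac{23}{\left(-1\right) \left(-29\right)}\right) \left(-6\right) = 27 + \left(\frac{77}{\sqrt{7 - 5}} - \frac{23}{\left(-1\right) \left(-29\right)}\right) \left(-6\right) = 27 + \left(\frac{77}{\sqrt{2}} - \frac{23}{29}\right) \left(-6\right) = 27 + \left(77 \frac{\sqrt{2}}{2} - \frac{23}{29}\right) \left(-6\right) = 27 + \left(\frac{77 \sqrt{2}}{2} - \frac{23}{29}\right) \left(-6\right) = 27 + \left(- \frac{23}{29} + \frac{77 \sqrt{2}}{2}\right) \left(-6\right) = 27 + \left(\frac{138}{29} - 231 \sqrt{2}\right) = \frac{921}{29} - 231 \sqrt{2}$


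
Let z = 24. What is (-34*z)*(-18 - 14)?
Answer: 26112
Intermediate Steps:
(-34*z)*(-18 - 14) = (-34*24)*(-18 - 14) = -816*(-32) = 26112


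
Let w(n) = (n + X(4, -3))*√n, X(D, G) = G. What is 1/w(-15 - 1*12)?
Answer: I*√3/270 ≈ 0.006415*I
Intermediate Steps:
w(n) = √n*(-3 + n) (w(n) = (n - 3)*√n = (-3 + n)*√n = √n*(-3 + n))
1/w(-15 - 1*12) = 1/(√(-15 - 1*12)*(-3 + (-15 - 1*12))) = 1/(√(-15 - 12)*(-3 + (-15 - 12))) = 1/(√(-27)*(-3 - 27)) = 1/((3*I*√3)*(-30)) = 1/(-90*I*√3) = I*√3/270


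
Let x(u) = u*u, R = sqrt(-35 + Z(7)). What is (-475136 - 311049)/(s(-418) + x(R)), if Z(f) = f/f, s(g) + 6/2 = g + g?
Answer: 8105/9 ≈ 900.56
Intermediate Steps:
s(g) = -3 + 2*g (s(g) = -3 + (g + g) = -3 + 2*g)
Z(f) = 1
R = I*sqrt(34) (R = sqrt(-35 + 1) = sqrt(-34) = I*sqrt(34) ≈ 5.8309*I)
x(u) = u**2
(-475136 - 311049)/(s(-418) + x(R)) = (-475136 - 311049)/((-3 + 2*(-418)) + (I*sqrt(34))**2) = -786185/((-3 - 836) - 34) = -786185/(-839 - 34) = -786185/(-873) = -786185*(-1/873) = 8105/9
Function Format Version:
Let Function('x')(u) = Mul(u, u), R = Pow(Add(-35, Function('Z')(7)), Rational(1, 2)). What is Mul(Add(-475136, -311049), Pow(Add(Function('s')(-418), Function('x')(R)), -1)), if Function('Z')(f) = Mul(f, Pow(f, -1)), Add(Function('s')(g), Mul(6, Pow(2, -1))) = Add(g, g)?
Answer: Rational(8105, 9) ≈ 900.56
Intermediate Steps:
Function('s')(g) = Add(-3, Mul(2, g)) (Function('s')(g) = Add(-3, Add(g, g)) = Add(-3, Mul(2, g)))
Function('Z')(f) = 1
R = Mul(I, Pow(34, Rational(1, 2))) (R = Pow(Add(-35, 1), Rational(1, 2)) = Pow(-34, Rational(1, 2)) = Mul(I, Pow(34, Rational(1, 2))) ≈ Mul(5.8309, I))
Function('x')(u) = Pow(u, 2)
Mul(Add(-475136, -311049), Pow(Add(Function('s')(-418), Function('x')(R)), -1)) = Mul(Add(-475136, -311049), Pow(Add(Add(-3, Mul(2, -418)), Pow(Mul(I, Pow(34, Rational(1, 2))), 2)), -1)) = Mul(-786185, Pow(Add(Add(-3, -836), -34), -1)) = Mul(-786185, Pow(Add(-839, -34), -1)) = Mul(-786185, Pow(-873, -1)) = Mul(-786185, Rational(-1, 873)) = Rational(8105, 9)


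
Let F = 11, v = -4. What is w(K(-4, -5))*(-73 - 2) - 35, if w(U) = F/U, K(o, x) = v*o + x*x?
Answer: -2260/41 ≈ -55.122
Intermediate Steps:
K(o, x) = x² - 4*o (K(o, x) = -4*o + x*x = -4*o + x² = x² - 4*o)
w(U) = 11/U
w(K(-4, -5))*(-73 - 2) - 35 = (11/((-5)² - 4*(-4)))*(-73 - 2) - 35 = (11/(25 + 16))*(-75) - 35 = (11/41)*(-75) - 35 = -825/41 - 35 = -2260/41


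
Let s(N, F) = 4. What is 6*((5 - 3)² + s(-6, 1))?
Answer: 48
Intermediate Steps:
6*((5 - 3)² + s(-6, 1)) = 6*((5 - 3)² + 4) = 6*(2² + 4) = 6*(4 + 4) = 6*8 = 48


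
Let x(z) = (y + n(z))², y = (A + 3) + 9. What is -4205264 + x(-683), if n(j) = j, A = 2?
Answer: -3757703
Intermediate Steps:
y = 14 (y = (2 + 3) + 9 = 5 + 9 = 14)
x(z) = (14 + z)²
-4205264 + x(-683) = -4205264 + (14 - 683)² = -4205264 + (-669)² = -4205264 + 447561 = -3757703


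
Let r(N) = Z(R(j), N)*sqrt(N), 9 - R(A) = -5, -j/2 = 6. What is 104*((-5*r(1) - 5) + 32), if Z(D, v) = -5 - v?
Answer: 5928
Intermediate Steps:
j = -12 (j = -2*6 = -12)
R(A) = 14 (R(A) = 9 - 1*(-5) = 9 + 5 = 14)
r(N) = sqrt(N)*(-5 - N) (r(N) = (-5 - N)*sqrt(N) = sqrt(N)*(-5 - N))
104*((-5*r(1) - 5) + 32) = 104*((-5*sqrt(1)*(-5 - 1*1) - 5) + 32) = 104*((-5*(-5 - 1) - 5) + 32) = 104*((-5*(-6) - 5) + 32) = 104*((30 - 5) + 32) = 104*(25 + 32) = 104*57 = 5928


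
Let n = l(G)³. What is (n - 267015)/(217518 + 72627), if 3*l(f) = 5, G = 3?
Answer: -1441856/1566783 ≈ -0.92027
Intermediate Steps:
l(f) = 5/3 (l(f) = (⅓)*5 = 5/3)
n = 125/27 (n = (5/3)³ = 125/27 ≈ 4.6296)
(n - 267015)/(217518 + 72627) = (125/27 - 267015)/(217518 + 72627) = -7209280/27/290145 = -7209280/27*1/290145 = -1441856/1566783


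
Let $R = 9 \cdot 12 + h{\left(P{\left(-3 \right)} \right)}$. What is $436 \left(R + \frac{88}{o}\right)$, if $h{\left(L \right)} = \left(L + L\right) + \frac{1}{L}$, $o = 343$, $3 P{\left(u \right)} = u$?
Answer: $\frac{15740908}{343} \approx 45892.0$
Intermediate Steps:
$P{\left(u \right)} = \frac{u}{3}$
$h{\left(L \right)} = \frac{1}{L} + 2 L$ ($h{\left(L \right)} = 2 L + \frac{1}{L} = \frac{1}{L} + 2 L$)
$R = 105$ ($R = 9 \cdot 12 + \left(\frac{1}{\frac{1}{3} \left(-3\right)} + 2 \cdot \frac{1}{3} \left(-3\right)\right) = 108 + \left(\frac{1}{-1} + 2 \left(-1\right)\right) = 108 - 3 = 105$)
$436 \left(R + \frac{88}{o}\right) = 436 \left(105 + \frac{88}{343}\right) = 436 \cdot \frac{36103}{343} = \frac{15740908}{343}$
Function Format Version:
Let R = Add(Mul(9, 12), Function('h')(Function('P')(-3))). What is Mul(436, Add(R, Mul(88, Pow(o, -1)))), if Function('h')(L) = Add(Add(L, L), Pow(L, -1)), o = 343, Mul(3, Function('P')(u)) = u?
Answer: Rational(15740908, 343) ≈ 45892.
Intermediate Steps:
Function('P')(u) = Mul(Rational(1, 3), u)
Function('h')(L) = Add(Pow(L, -1), Mul(2, L)) (Function('h')(L) = Add(Mul(2, L), Pow(L, -1)) = Add(Pow(L, -1), Mul(2, L)))
R = 105 (R = Add(Mul(9, 12), Add(Pow(Mul(Rational(1, 3), -3), -1), Mul(2, Mul(Rational(1, 3), -3)))) = Add(108, Add(Pow(-1, -1), Mul(2, -1))) = Add(108, Add(-1, -2)) = Add(108, -3) = 105)
Mul(436, Add(R, Mul(88, Pow(o, -1)))) = Mul(436, Add(105, Mul(88, Pow(343, -1)))) = Mul(436, Add(105, Mul(88, Rational(1, 343)))) = Mul(436, Add(105, Rational(88, 343))) = Mul(436, Rational(36103, 343)) = Rational(15740908, 343)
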